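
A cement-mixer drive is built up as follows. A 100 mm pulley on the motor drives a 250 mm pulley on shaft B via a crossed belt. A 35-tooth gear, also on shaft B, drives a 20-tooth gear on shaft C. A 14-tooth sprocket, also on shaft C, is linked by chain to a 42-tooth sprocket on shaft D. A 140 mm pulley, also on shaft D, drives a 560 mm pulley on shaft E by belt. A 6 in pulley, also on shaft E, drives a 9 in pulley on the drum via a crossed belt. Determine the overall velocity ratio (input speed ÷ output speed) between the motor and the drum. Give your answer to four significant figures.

25.71

Each stage contributes driven/driver: belt 250/100 = 2.5, gear mesh 20/35 = 0.57143, chain 42/14 = 3, belt 560/140 = 4, belt 9/6 = 1.5.
Overall: 2.5 × 0.57143 × 3 × 4 × 1.5 = 25.714.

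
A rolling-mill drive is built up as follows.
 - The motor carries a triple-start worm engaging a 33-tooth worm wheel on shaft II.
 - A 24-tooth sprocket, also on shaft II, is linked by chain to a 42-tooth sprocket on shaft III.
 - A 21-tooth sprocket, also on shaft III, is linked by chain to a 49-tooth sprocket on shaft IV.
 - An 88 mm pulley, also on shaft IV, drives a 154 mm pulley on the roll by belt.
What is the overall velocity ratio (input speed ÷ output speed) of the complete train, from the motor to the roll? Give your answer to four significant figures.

78.60

Each stage contributes driven/driver: worm 33/3 = 11, chain 42/24 = 1.75, chain 49/21 = 2.3333, belt 154/88 = 1.75.
Overall: 11 × 1.75 × 2.3333 × 1.75 = 78.604.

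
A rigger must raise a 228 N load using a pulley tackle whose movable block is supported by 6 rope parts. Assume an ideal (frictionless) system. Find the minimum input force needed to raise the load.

Block-and-tackle MA = number of supporting rope parts = 6.
Effort = load / MA = 228 / 6 = 38 N.

38 N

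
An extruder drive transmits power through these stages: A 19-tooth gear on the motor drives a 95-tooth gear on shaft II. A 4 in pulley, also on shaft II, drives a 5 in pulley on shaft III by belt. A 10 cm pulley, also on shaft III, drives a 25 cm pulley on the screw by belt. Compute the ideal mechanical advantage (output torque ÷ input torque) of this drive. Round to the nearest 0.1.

Each stage contributes driven/driver: gear mesh 95/19 = 5, belt 5/4 = 1.25, belt 25/10 = 2.5.
Overall: 5 × 1.25 × 2.5 = 15.625.

15.6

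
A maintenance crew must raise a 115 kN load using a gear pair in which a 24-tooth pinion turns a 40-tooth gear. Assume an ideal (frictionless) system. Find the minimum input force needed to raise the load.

Gear pair MA = 40/24 = 1.6667.
Effort = load / MA = 115 / 1.6667 = 69 kN.

69 kN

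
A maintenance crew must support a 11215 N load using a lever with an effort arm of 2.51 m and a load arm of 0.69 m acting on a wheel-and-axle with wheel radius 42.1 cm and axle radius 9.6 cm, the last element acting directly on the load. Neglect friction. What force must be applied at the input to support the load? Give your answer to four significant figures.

Lever MA = effort arm / load arm = 2.51/0.69 = 3.6377.
Wheel-and-axle MA = R/r = 42.1/9.6 = 4.3854.
Combined ideal MA = 3.6377 × 4.3854 = 15.953.
Effort = load / MA = 11215 / 15.953 = 703.01 N.

703.0 N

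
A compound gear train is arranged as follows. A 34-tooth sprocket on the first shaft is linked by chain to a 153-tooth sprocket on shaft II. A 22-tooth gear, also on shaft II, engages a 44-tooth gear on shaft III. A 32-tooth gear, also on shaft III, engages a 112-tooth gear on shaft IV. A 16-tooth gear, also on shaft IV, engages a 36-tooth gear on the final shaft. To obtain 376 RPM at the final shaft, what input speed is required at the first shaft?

Overall ratio R = 4.5 × 2 × 3.5 × 2.25 = 70.875.
Required input speed = output speed × R = 376 × 70.875 = 26649 RPM.

26649 RPM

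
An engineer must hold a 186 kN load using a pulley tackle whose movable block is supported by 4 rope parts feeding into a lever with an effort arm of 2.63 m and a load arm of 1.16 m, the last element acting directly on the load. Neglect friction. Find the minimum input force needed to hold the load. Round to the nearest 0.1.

20.5 kN

Block-and-tackle MA = number of supporting rope parts = 4.
Lever MA = effort arm / load arm = 2.63/1.16 = 2.2672.
Combined ideal MA = 4 × 2.2672 = 9.069.
Effort = load / MA = 186 / 9.069 = 20.51 kN.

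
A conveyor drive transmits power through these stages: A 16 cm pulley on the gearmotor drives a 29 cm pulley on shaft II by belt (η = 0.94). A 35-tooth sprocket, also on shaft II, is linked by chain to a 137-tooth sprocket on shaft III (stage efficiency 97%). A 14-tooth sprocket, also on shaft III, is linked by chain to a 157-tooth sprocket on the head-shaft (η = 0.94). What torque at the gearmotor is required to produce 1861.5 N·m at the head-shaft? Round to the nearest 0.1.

Overall ratio R = 1.8125 × 3.9143 × 11.214 = 79.561; overall efficiency η = 0.94 × 0.97 × 0.94 = 0.8571.
Input torque = output torque / (R × η) = 1861.5 / (79.561 × 0.8571) = 27.298 N·m.

27.3 N·m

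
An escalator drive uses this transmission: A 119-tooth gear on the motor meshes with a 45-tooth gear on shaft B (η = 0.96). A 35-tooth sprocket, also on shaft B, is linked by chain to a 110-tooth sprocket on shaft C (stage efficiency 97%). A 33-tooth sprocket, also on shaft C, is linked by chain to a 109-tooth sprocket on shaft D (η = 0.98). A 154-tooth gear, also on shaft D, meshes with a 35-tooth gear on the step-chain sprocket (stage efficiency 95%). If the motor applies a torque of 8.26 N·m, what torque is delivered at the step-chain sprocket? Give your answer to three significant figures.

6.39 N·m

gear mesh 45/119 = 0.37815 → τ = 8.26·0.37815·0.96 = 2.9986 N·m
chain 110/35 = 3.1429 → τ = 2.9986·3.1429·0.97 = 9.1414 N·m
chain 109/33 = 3.303 → τ = 9.1414·3.303·0.98 = 29.59 N·m
gear mesh 35/154 = 0.22727 → τ = 29.59·0.22727·0.95 = 6.3889 N·m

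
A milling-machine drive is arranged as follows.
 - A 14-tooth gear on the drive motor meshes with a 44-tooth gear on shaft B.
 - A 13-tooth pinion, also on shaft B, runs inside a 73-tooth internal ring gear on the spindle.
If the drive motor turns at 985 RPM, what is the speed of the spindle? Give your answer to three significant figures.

55.8 RPM

Gear mesh: ratio = 44/14 = 3.1429, so shaft B turns at 985 / 3.1429 = 313.41 RPM.
Internal gear: ratio = 73/13 = 5.6154, so the spindle turns at 313.41 / 5.6154 = 55.813 RPM.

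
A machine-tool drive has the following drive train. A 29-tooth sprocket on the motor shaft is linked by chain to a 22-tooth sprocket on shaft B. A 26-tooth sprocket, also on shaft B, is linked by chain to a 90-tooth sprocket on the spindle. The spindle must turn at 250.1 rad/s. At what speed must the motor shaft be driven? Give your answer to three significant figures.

Overall ratio R = 0.75862 × 3.4615 = 2.626.
Required input speed = output speed × R = 250.1 × 2.626 = 656.76 rad/s.

657 rad/s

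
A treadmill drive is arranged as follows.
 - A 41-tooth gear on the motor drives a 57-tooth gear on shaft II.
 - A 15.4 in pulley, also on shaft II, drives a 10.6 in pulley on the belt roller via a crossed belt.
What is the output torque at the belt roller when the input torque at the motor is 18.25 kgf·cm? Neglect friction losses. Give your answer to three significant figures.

17.5 kgf·cm

After the gear mesh (57/41): 18.25 × 1.3902 = 25.372 kgf·cm
After the belt (10.6/15.4): 25.372 × 0.68831 = 17.464 kgf·cm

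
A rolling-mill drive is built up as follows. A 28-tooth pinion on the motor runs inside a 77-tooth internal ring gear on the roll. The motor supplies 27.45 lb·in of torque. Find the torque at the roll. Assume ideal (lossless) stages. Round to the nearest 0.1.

75.5 lb·in

After the internal gear (77/28): 27.45 × 2.75 = 75.487 lb·in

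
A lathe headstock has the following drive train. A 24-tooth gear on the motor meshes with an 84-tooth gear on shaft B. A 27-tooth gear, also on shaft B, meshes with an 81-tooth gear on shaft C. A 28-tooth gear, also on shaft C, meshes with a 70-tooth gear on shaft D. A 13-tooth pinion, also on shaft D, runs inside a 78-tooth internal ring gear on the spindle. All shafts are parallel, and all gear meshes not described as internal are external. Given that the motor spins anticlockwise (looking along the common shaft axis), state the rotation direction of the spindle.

the motor → shaft B: external mesh, 1 reversal → CW.
shaft B → shaft C: external mesh, 1 reversal → CCW.
shaft C → shaft D: external mesh, 1 reversal → CW.
shaft D → the spindle: internal mesh, same direction → CW.
3 reversals in total — an odd number — so the spindle turns opposite to the motor.

clockwise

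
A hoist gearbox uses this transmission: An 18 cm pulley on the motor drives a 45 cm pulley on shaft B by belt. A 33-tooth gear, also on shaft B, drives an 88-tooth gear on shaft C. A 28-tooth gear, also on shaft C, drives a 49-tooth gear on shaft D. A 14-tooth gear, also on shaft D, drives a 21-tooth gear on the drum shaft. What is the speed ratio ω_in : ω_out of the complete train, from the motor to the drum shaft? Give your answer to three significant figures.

Each stage contributes driven/driver: belt 45/18 = 2.5, gear mesh 88/33 = 2.6667, gear mesh 49/28 = 1.75, gear mesh 21/14 = 1.5.
Overall: 2.5 × 2.6667 × 1.75 × 1.5 = 17.5.

17.5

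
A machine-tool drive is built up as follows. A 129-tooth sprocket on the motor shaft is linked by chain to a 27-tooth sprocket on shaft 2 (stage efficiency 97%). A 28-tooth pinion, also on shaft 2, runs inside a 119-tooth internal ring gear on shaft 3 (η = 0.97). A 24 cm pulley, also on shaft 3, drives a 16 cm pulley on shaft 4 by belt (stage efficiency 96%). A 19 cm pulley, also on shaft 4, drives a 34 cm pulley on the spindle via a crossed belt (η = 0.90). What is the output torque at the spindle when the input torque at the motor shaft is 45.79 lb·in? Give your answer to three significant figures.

39.5 lb·in

chain 27/129 = 0.2093 → τ = 45.79·0.2093·0.97 = 9.2964 lb·in
internal gear 119/28 = 4.25 → τ = 9.2964·4.25·0.97 = 38.325 lb·in
belt 16/24 = 0.66667 → τ = 38.325·0.66667·0.96 = 24.528 lb·in
belt 34/19 = 1.7895 → τ = 24.528·1.7895·0.90 = 39.503 lb·in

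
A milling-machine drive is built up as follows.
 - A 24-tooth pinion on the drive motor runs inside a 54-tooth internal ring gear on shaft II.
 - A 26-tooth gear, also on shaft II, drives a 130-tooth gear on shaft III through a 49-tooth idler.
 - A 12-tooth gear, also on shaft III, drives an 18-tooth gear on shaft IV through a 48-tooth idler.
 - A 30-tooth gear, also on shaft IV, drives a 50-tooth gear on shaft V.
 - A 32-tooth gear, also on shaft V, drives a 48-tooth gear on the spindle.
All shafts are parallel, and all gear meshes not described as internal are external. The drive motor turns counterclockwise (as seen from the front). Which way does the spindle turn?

counterclockwise

the drive motor → shaft II: internal mesh, same direction → CCW.
shaft II → shaft III: driver → idler → driven is 2 external meshes, 2 reversals → CCW.
shaft III → shaft IV: driver → idler → driven is 2 external meshes, 2 reversals → CCW.
shaft IV → shaft V: external mesh, 1 reversal → CW.
shaft V → the spindle: external mesh, 1 reversal → CCW.
6 reversals in total — an even number — so the spindle turns the same way as the drive motor.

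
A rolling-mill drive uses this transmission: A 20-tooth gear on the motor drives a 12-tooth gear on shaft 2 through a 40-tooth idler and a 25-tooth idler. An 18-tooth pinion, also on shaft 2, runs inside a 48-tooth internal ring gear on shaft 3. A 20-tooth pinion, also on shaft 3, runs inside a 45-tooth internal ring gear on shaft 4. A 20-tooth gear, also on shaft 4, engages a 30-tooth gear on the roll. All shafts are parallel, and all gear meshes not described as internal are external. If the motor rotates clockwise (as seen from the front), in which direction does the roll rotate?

clockwise

the motor → shaft 2: driver → idler → idler → driven is 3 external meshes, 3 reversals → CCW.
shaft 2 → shaft 3: internal mesh, same direction → CCW.
shaft 3 → shaft 4: internal mesh, same direction → CCW.
shaft 4 → the roll: external mesh, 1 reversal → CW.
4 reversals in total — an even number — so the roll turns the same way as the motor.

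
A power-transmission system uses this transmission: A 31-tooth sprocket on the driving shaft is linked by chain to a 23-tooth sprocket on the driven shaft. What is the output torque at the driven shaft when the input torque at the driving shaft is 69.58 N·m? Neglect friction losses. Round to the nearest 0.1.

Chain: ratio = 23/31 = 0.74194; torque at the driven shaft = 69.58 × 0.74194 = 51.624 N·m.

51.6 N·m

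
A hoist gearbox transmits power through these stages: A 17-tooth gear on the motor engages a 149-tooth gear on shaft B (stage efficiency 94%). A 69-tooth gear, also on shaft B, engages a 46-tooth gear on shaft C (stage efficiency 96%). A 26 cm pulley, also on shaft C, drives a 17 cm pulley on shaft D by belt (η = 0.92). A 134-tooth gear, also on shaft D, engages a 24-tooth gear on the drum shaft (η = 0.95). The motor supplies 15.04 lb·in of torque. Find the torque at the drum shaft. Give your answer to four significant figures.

Gear mesh: ratio = 149/17 = 8.7647; torque at shaft B = 15.04 × 8.7647 × 0.94 = 123.91 lb·in.
Gear mesh: ratio = 46/69 = 0.66667; torque at shaft C = 123.91 × 0.66667 × 0.96 = 79.304 lb·in.
Belt: ratio = 17/26 = 0.65385; torque at shaft D = 79.304 × 0.65385 × 0.92 = 47.704 lb·in.
Gear mesh: ratio = 24/134 = 0.1791; torque at the drum shaft = 47.704 × 0.1791 × 0.95 = 8.1168 lb·in.

8.117 lb·in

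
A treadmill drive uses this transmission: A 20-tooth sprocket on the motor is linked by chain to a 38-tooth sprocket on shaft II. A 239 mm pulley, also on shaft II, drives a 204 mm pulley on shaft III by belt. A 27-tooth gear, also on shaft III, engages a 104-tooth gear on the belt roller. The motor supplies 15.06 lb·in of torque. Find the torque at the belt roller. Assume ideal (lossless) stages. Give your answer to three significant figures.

Chain: ratio = 38/20 = 1.9; torque at shaft II = 15.06 × 1.9 = 28.614 lb·in.
Belt: ratio = 204/239 = 0.85356; torque at shaft III = 28.614 × 0.85356 = 24.424 lb·in.
Gear mesh: ratio = 104/27 = 3.8519; torque at the belt roller = 24.424 × 3.8519 = 94.076 lb·in.

94.1 lb·in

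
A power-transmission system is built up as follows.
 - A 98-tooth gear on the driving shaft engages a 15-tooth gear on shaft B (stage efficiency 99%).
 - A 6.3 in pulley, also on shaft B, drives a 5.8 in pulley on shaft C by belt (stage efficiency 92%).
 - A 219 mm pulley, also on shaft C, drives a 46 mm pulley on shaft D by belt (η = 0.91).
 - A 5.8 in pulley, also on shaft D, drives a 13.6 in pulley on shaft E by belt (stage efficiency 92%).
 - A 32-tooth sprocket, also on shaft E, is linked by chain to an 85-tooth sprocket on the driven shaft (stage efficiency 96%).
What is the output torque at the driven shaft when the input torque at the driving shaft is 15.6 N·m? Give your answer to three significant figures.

2.11 N·m

gear mesh 15/98 = 0.15306 → τ = 15.6·0.15306·0.99 = 2.3639 N·m
belt 5.8/6.3 = 0.92063 → τ = 2.3639·0.92063·0.92 = 2.0022 N·m
belt 46/219 = 0.21005 → τ = 2.0022·0.21005·0.91 = 0.3827 N·m
belt 13.6/5.8 = 2.3448 → τ = 0.3827·2.3448·0.92 = 0.82557 N·m
chain 85/32 = 2.6562 → τ = 0.82557·2.6562·0.96 = 2.1052 N·m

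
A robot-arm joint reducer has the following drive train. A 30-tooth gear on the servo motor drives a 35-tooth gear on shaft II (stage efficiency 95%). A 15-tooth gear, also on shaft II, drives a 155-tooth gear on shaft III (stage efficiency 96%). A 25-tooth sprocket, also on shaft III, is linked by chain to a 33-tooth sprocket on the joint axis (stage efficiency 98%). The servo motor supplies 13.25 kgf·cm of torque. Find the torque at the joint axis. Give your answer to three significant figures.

After the gear mesh (35/30): 13.25 × 1.1667 × 0.95 = 14.685 kgf·cm
After the gear mesh (155/15): 14.685 × 10.333 × 0.96 = 145.68 kgf·cm
After the chain (33/25): 145.68 × 1.32 × 0.98 = 188.45 kgf·cm

188 kgf·cm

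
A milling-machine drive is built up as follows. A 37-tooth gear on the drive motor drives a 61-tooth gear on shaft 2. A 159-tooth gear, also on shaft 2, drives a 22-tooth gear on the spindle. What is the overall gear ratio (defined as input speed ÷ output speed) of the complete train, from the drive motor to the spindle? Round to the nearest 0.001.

Each stage contributes driven/driver: gear mesh 61/37 = 1.6486, gear mesh 22/159 = 0.13836.
Overall: 1.6486 × 0.13836 = 0.22811.

0.228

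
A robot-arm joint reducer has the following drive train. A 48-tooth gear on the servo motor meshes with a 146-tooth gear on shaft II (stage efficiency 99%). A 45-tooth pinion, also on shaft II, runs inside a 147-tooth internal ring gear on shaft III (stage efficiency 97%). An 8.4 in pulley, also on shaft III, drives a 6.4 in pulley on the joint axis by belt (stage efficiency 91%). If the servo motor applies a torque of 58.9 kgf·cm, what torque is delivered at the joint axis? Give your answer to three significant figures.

gear mesh 146/48 = 3.0417 → τ = 58.9·3.0417·0.99 = 177.36 kgf·cm
internal gear 147/45 = 3.2667 → τ = 177.36·3.2667·0.97 = 562 kgf·cm
belt 6.4/8.4 = 0.7619 → τ = 562·0.7619·0.91 = 389.66 kgf·cm

390 kgf·cm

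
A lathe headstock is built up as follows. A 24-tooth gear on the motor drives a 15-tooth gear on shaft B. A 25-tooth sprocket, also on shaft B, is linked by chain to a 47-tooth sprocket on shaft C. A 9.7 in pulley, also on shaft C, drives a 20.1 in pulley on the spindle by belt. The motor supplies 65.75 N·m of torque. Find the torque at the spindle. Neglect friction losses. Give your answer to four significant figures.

After the gear mesh (15/24): 65.75 × 0.625 = 41.094 N·m
After the chain (47/25): 41.094 × 1.88 = 77.256 N·m
After the belt (20.1/9.7): 77.256 × 2.0722 = 160.09 N·m

160.1 N·m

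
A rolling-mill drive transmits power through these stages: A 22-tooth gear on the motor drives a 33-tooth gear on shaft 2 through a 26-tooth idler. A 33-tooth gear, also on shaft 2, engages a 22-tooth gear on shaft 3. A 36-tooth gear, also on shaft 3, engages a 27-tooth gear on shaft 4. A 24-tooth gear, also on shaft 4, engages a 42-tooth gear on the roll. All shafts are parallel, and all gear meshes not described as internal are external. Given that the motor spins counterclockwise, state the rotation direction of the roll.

clockwise

the motor → shaft 2: driver → idler → driven is 2 external meshes, 2 reversals → CCW.
shaft 2 → shaft 3: external mesh, 1 reversal → CW.
shaft 3 → shaft 4: external mesh, 1 reversal → CCW.
shaft 4 → the roll: external mesh, 1 reversal → CW.
5 reversals in total — an odd number — so the roll turns opposite to the motor.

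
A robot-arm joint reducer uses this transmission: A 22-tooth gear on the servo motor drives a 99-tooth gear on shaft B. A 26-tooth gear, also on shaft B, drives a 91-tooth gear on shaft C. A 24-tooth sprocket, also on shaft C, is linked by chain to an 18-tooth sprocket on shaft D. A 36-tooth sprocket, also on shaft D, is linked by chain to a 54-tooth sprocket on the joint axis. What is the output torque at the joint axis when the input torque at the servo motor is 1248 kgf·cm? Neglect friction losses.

gear mesh 99/22 = 4.5 → τ = 1248·4.5 = 5616 kgf·cm
gear mesh 91/26 = 3.5 → τ = 5616·3.5 = 19656 kgf·cm
chain 18/24 = 0.75 → τ = 19656·0.75 = 14742 kgf·cm
chain 54/36 = 1.5 → τ = 14742·1.5 = 22113 kgf·cm

22113 kgf·cm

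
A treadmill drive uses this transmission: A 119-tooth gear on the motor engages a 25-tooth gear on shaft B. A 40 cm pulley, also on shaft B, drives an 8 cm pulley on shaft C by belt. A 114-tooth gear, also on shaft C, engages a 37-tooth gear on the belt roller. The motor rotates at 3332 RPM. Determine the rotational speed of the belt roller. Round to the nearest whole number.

the motor → shaft B (gear mesh, 25/119): 3332 ÷ 0.21008 = 15860 RPM
shaft B → shaft C (belt, 8/40): 15860 ÷ 0.2 = 79302 RPM
shaft C → the belt roller (gear mesh, 37/114): 79302 ÷ 0.32456 = 2.4433e+05 RPM

244335 RPM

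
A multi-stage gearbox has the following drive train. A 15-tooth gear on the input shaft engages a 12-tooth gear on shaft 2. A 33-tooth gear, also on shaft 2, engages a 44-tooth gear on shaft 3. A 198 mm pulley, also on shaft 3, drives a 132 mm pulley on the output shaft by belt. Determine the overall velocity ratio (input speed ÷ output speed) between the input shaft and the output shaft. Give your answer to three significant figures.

0.711

Each stage contributes driven/driver: gear mesh 12/15 = 0.8, gear mesh 44/33 = 1.3333, belt 132/198 = 0.66667.
Overall: 0.8 × 1.3333 × 0.66667 = 0.71111.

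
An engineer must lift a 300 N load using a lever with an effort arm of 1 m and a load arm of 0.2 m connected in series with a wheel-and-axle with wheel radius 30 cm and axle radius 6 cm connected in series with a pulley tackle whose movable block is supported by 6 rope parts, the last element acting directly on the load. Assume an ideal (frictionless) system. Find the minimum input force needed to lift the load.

Lever MA = effort arm / load arm = 1/0.2 = 5.
Wheel-and-axle MA = R/r = 30/6 = 5.
Block-and-tackle MA = number of supporting rope parts = 6.
Combined ideal MA = 5 × 5 × 6 = 150.
Effort = load / MA = 300 / 150 = 2 N.

2 N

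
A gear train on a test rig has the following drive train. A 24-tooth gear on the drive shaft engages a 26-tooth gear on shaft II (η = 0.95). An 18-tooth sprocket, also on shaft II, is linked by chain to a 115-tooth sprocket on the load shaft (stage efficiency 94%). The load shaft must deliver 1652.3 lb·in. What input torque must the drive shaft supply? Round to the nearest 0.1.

267.3 lb·in

Overall ratio R = 1.0833 × 6.3889 = 6.9213; overall efficiency η = 0.95 × 0.94 = 0.8930.
Input torque = output torque / (R × η) = 1652.3 / (6.9213 × 0.8930) = 267.33 lb·in.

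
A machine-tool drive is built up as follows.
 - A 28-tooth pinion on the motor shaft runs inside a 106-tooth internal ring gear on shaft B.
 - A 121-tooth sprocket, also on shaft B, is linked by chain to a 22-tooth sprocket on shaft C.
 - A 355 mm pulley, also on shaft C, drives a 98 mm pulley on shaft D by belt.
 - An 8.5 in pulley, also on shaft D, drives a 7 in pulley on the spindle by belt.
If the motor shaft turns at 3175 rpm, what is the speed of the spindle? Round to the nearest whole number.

20290 rpm

the motor shaft → shaft B (internal gear, 106/28): 3175 ÷ 3.7857 = 838.68 rpm
shaft B → shaft C (chain, 22/121): 838.68 ÷ 0.18182 = 4612.7 rpm
shaft C → shaft D (belt, 98/355): 4612.7 ÷ 0.27606 = 16709 rpm
shaft D → the spindle (belt, 7/8.5): 16709 ÷ 0.82353 = 20290 rpm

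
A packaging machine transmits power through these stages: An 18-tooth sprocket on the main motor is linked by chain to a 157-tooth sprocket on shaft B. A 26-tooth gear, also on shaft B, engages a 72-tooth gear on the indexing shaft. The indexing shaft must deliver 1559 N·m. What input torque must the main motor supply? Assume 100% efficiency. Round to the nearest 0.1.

Overall ratio R = 8.7222 × 2.7692 = 24.154.
Input torque = output torque / R = 1559 / 24.154 = 64.545 N·m.

64.5 N·m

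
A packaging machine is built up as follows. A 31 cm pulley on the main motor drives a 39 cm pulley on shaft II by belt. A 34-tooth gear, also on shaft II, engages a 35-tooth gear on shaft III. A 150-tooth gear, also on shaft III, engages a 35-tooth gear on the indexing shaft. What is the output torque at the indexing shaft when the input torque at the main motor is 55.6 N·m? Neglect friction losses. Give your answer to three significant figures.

16.8 N·m

Belt: ratio = 39/31 = 1.2581; torque at shaft II = 55.6 × 1.2581 = 69.948 N·m.
Gear mesh: ratio = 35/34 = 1.0294; torque at shaft III = 69.948 × 1.0294 = 72.006 N·m.
Gear mesh: ratio = 35/150 = 0.23333; torque at the indexing shaft = 72.006 × 0.23333 = 16.801 N·m.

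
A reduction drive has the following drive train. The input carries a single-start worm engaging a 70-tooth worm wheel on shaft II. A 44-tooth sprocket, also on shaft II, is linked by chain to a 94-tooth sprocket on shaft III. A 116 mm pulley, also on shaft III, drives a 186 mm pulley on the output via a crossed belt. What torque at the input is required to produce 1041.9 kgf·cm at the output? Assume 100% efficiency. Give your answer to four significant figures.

4.345 kgf·cm

Overall ratio R = 70 × 2.1364 × 1.6034 = 239.79.
Input torque = output torque / R = 1041.9 / 239.79 = 4.3451 kgf·cm.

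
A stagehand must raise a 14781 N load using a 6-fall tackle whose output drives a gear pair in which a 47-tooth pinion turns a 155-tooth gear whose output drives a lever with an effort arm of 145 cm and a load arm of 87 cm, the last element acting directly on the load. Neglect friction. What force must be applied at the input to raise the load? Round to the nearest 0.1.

Block-and-tackle MA = number of supporting rope parts = 6.
Gear pair MA = 155/47 = 3.2979.
Lever MA = effort arm / load arm = 145/87 = 1.6667.
Combined ideal MA = 6 × 3.2979 × 1.6667 = 32.979.
Effort = load / MA = 14781 / 32.979 = 448.2 N.

448.2 N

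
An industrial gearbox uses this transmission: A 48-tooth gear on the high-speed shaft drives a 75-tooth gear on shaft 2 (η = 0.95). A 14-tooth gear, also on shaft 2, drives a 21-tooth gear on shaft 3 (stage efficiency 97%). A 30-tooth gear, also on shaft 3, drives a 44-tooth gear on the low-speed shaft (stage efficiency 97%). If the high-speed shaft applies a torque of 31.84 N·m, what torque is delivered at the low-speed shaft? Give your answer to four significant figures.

97.83 N·m

gear mesh 75/48 = 1.5625 → τ = 31.84·1.5625·0.95 = 47.262 N·m
gear mesh 21/14 = 1.5 → τ = 47.262·1.5·0.97 = 68.767 N·m
gear mesh 44/30 = 1.4667 → τ = 68.767·1.4667·0.97 = 97.832 N·m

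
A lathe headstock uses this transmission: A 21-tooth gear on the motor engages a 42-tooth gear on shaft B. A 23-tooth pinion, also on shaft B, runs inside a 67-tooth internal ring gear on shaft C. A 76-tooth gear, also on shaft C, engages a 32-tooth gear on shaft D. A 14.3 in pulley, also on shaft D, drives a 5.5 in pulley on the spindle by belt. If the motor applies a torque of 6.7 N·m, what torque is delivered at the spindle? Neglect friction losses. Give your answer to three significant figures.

gear mesh 42/21 = 2 → τ = 6.7·2 = 13.4 N·m
internal gear 67/23 = 2.913 → τ = 13.4·2.913 = 39.035 N·m
gear mesh 32/76 = 0.42105 → τ = 39.035·0.42105 = 16.436 N·m
belt 5.5/14.3 = 0.38462 → τ = 16.436·0.38462 = 6.3214 N·m

6.32 N·m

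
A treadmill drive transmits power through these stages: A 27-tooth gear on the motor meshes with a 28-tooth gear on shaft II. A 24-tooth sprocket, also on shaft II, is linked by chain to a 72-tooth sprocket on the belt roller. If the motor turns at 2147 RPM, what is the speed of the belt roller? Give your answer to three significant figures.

the motor → shaft II (gear mesh, 28/27): 2147 ÷ 1.037 = 2070.3 RPM
shaft II → the belt roller (chain, 72/24): 2070.3 ÷ 3 = 690.11 RPM

690 RPM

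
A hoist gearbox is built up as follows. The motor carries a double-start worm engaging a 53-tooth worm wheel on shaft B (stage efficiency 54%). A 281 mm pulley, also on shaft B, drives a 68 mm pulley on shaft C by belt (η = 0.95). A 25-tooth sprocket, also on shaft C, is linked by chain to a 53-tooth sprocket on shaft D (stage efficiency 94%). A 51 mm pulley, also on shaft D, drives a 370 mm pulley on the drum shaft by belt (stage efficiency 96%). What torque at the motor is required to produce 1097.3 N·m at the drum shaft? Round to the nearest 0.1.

Overall ratio R = 26.5 × 0.24199 × 2.12 × 7.2549 = 98.632; overall efficiency η = 0.54 × 0.95 × 0.94 × 0.96 = 0.4629.
Input torque = output torque / (R × η) = 1097.3 / (98.632 × 0.4629) = 24.032 N·m.

24.0 N·m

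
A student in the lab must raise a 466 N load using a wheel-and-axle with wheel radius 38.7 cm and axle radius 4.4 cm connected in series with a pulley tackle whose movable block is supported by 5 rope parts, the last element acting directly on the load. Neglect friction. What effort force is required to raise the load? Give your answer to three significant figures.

Wheel-and-axle MA = R/r = 38.7/4.4 = 8.7955.
Block-and-tackle MA = number of supporting rope parts = 5.
Combined ideal MA = 8.7955 × 5 = 43.977.
Effort = load / MA = 466 / 43.977 = 10.596 N.

10.6 N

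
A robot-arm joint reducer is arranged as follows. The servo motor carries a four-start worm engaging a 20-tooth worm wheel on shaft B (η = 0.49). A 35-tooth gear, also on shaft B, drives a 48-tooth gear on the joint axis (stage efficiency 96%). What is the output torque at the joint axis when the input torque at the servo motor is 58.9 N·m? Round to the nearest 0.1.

190.0 N·m

Worm: ratio = 20/4 = 5; torque at shaft B = 58.9 × 5 × 0.49 = 144.31 N·m.
Gear mesh: ratio = 48/35 = 1.3714; torque at the joint axis = 144.31 × 1.3714 × 0.96 = 189.99 N·m.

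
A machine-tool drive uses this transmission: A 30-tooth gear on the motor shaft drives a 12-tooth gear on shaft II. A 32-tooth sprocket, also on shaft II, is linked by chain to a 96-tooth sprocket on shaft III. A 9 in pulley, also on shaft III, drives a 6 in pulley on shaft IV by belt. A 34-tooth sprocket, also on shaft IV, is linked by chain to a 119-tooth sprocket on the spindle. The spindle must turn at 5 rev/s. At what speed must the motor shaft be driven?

Overall ratio R = 0.4 × 3 × 0.66667 × 3.5 = 2.8.
Required input speed = output speed × R = 5 × 2.8 = 14 rev/s.

14 rev/s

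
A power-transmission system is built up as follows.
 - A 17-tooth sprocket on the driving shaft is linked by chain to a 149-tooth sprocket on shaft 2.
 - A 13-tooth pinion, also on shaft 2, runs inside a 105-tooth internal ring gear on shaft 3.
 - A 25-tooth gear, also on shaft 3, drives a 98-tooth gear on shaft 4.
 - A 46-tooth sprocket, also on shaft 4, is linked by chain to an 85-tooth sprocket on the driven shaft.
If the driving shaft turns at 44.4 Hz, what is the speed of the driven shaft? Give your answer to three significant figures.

0.0866 Hz

chain 149/17 = 8.7647 → 44.4/8.7647 = 5.0658 Hz
internal gear 105/13 = 8.0769 → 5.0658/8.0769 = 0.62719 Hz
gear mesh 98/25 = 3.92 → 0.62719/3.92 = 0.16 Hz
chain 85/46 = 1.8478 → 0.16/1.8478 = 0.086587 Hz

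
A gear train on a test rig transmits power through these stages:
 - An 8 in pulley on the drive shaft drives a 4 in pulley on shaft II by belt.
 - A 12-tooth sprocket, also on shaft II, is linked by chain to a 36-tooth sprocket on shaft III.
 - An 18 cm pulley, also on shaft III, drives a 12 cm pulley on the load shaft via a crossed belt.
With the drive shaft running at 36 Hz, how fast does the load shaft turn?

belt 4/8 = 0.5 → 36/0.5 = 72 Hz
chain 36/12 = 3 → 72/3 = 24 Hz
belt 12/18 = 0.66667 → 24/0.66667 = 36 Hz

36 Hz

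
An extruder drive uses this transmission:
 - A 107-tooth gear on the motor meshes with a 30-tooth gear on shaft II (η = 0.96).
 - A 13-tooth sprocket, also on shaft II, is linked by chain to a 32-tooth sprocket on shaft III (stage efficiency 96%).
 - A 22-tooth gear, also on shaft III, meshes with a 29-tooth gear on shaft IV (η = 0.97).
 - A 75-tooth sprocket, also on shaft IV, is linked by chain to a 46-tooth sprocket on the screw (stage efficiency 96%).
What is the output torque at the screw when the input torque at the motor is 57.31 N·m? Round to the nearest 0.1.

After the gear mesh (30/107): 57.31 × 0.28037 × 0.96 = 15.425 N·m
After the chain (32/13): 15.425 × 2.4615 × 0.96 = 36.452 N·m
After the gear mesh (29/22): 36.452 × 1.3182 × 0.97 = 46.608 N·m
After the chain (46/75): 46.608 × 0.61333 × 0.96 = 27.443 N·m

27.4 N·m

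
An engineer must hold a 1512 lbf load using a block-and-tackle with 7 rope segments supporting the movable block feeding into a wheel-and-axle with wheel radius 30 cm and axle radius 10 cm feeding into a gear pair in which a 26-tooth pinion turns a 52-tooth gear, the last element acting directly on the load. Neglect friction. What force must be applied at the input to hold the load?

Block-and-tackle MA = number of supporting rope parts = 7.
Wheel-and-axle MA = R/r = 30/10 = 3.
Gear pair MA = 52/26 = 2.
Combined ideal MA = 7 × 3 × 2 = 42.
Effort = load / MA = 1512 / 42 = 36 lbf.

36 lbf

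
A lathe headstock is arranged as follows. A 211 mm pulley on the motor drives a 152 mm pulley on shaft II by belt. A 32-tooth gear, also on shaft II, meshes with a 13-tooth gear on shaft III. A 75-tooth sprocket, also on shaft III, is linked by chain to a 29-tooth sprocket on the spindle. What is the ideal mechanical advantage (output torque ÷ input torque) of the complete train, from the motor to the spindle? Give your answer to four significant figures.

Each stage contributes driven/driver: belt 152/211 = 0.72038, gear mesh 13/32 = 0.40625, chain 29/75 = 0.38667.
Overall: 0.72038 × 0.40625 × 0.38667 = 0.11316.

0.1132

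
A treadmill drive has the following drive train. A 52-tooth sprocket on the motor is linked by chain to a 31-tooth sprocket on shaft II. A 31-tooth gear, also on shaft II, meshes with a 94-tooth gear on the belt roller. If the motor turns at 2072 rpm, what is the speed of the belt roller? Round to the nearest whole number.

1146 rpm

Chain: ratio = 31/52 = 0.59615, so shaft II turns at 2072 / 0.59615 = 3475.6 rpm.
Gear mesh: ratio = 94/31 = 3.0323, so the belt roller turns at 3475.6 / 3.0323 = 1146.2 rpm.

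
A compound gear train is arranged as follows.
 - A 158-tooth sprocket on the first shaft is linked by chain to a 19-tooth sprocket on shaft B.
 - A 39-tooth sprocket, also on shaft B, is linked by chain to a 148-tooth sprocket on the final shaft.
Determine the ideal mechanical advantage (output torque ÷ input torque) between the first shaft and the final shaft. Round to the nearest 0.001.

0.456

Each stage contributes driven/driver: chain 19/158 = 0.12025, chain 148/39 = 3.7949.
Overall: 0.12025 × 3.7949 = 0.45635.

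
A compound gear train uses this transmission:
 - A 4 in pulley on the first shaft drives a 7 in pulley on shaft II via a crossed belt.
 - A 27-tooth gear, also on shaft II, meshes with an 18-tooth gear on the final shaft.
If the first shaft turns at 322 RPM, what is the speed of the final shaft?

Belt: ratio = 7/4 = 1.75, so shaft II turns at 322 / 1.75 = 184 RPM.
Gear mesh: ratio = 18/27 = 0.66667, so the final shaft turns at 184 / 0.66667 = 276 RPM.

276 RPM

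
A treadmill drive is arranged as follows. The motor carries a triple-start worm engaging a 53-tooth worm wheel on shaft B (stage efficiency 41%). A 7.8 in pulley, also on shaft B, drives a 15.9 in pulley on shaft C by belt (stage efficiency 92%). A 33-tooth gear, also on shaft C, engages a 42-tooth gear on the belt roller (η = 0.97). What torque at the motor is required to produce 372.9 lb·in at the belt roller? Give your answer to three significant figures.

22.2 lb·in

Overall ratio R = 17.667 × 2.0385 × 1.2727 = 45.834; overall efficiency η = 0.41 × 0.92 × 0.97 = 0.3659.
Input torque = output torque / (R × η) = 372.9 / (45.834 × 0.3659) = 22.236 lb·in.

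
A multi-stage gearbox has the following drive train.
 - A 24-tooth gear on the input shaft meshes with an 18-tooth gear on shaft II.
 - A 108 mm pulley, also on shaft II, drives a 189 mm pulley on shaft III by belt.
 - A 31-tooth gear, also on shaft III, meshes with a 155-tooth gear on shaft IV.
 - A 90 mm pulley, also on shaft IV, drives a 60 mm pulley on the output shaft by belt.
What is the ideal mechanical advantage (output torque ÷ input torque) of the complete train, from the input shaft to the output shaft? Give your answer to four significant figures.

Each stage contributes driven/driver: gear mesh 18/24 = 0.75, belt 189/108 = 1.75, gear mesh 155/31 = 5, belt 60/90 = 0.66667.
Overall: 0.75 × 1.75 × 5 × 0.66667 = 4.375.

4.375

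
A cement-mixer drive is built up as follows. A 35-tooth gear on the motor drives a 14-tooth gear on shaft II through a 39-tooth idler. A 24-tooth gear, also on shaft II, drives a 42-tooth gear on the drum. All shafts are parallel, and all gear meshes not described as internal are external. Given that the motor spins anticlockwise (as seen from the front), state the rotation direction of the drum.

clockwise

the motor → shaft II: driver → idler → driven is 2 external meshes, 2 reversals → CCW.
shaft II → the drum: external mesh, 1 reversal → CW.
3 reversals in total — an odd number — so the drum turns opposite to the motor.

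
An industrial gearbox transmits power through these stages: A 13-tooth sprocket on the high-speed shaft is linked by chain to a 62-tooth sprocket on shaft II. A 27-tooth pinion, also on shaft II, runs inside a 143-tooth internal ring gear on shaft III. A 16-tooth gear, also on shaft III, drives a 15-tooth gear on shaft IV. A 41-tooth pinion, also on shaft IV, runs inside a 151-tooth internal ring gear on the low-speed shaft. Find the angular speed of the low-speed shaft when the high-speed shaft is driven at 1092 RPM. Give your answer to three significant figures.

chain 62/13 = 4.7692 → 1092/4.7692 = 228.97 RPM
internal gear 143/27 = 5.2963 → 228.97/5.2963 = 43.232 RPM
gear mesh 15/16 = 0.9375 → 43.232/0.9375 = 46.114 RPM
internal gear 151/41 = 3.6829 → 46.114/3.6829 = 12.521 RPM

12.5 RPM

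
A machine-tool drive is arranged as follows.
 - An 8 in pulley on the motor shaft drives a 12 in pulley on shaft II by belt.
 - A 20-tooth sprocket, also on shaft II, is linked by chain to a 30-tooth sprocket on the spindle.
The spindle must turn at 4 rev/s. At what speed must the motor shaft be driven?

Overall ratio R = 1.5 × 1.5 = 2.25.
Required input speed = output speed × R = 4 × 2.25 = 9 rev/s.

9 rev/s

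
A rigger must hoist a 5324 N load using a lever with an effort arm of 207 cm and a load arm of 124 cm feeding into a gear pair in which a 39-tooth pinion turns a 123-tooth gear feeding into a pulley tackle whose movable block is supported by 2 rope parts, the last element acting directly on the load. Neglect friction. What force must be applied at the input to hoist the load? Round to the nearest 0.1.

Lever MA = effort arm / load arm = 207/124 = 1.6694.
Gear pair MA = 123/39 = 3.1538.
Block-and-tackle MA = number of supporting rope parts = 2.
Combined ideal MA = 1.6694 × 3.1538 × 2 = 10.53.
Effort = load / MA = 5324 / 10.53 = 505.61 N.

505.6 N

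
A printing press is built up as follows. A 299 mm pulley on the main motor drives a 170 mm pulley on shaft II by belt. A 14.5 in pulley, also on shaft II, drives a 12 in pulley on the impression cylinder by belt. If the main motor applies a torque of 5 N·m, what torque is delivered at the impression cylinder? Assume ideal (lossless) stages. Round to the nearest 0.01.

2.35 N·m

belt 170/299 = 0.56856 → τ = 5·0.56856 = 2.8428 N·m
belt 12/14.5 = 0.82759 → τ = 2.8428·0.82759 = 2.3527 N·m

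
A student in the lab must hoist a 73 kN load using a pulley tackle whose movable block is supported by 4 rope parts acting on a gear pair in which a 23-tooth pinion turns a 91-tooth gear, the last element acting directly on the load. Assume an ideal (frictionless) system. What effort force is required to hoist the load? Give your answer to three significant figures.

4.61 kN

Block-and-tackle MA = number of supporting rope parts = 4.
Gear pair MA = 91/23 = 3.9565.
Combined ideal MA = 4 × 3.9565 = 15.826.
Effort = load / MA = 73 / 15.826 = 4.6126 kN.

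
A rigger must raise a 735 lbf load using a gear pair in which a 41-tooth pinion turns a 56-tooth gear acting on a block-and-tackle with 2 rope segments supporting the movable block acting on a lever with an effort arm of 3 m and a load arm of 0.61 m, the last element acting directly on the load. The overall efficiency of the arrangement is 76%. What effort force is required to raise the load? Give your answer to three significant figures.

72.0 lbf

Gear pair MA = 56/41 = 1.3659.
Block-and-tackle MA = number of supporting rope parts = 2.
Lever MA = effort arm / load arm = 3/0.61 = 4.918.
Combined ideal MA = 1.3659 × 2 × 4.918 = 13.435.
Actual MA = 13.435 × 0.76 = 10.21.
Effort = load / actual MA = 735 / 10.21 = 71.986 lbf.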